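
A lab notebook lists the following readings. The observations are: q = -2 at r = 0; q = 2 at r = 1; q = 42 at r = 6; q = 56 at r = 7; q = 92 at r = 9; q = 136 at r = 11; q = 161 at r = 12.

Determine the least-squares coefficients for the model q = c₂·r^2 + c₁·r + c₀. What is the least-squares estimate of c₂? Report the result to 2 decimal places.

c₂ = 1.06

The normal equations are: 45636·c₂ + 4348·c₁ + 432·c₀ = 51350;  4348·c₂ + 432·c₁ + 46·c₀ = 4902;  432·c₂ + 46·c₁ + 7·c₀ = 487.
Row-reducing yields c₂ = 169885/160888, c₁ = 134177/160888, c₀ = -12347/11492.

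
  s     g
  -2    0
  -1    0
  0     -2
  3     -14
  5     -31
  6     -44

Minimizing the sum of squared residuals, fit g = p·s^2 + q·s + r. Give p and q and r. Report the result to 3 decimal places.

p = -0.853, q = -1.921, r = -0.988

The normal equations are: 2019·p + 359·q + 75·r = -2485;  359·p + 75·q + 11·r = -461;  75·p + 11·q + 6·r = -91.
Solving the 3×3 system (Gaussian elimination) gives p = -873/1024, q = -1967/1024, r = -253/256.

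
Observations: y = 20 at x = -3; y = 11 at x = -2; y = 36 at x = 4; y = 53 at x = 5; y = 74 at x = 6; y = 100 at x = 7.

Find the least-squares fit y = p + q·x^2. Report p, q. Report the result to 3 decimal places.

p = 3.171, q = 1.978

MᵀM·[p, q]ᵀ = Mᵀy reads: 6·p + 139·q = 294;  139·p + 4675·q = 9689.
Δ = 6·4675 − 139² = 8729.
p = (294·4675 − 139·9689)/8729 = 27679/8729; q = (6·9689 − 139·294)/8729 = 17268/8729.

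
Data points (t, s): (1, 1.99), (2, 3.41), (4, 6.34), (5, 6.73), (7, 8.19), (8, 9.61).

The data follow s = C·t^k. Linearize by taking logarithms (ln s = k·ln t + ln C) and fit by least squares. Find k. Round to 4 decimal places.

k = 0.7459

Linearized form: ln s = k·ln t + ln C. From the 6 transformed points,
Over the data: Σln t = 7.7142, Σ(ln t)² = 13.1032, Σln s = 10.0340, Σln t·ln s = 15.2766.
Normal system: [[13.1032, 7.7142]; [7.7142, 6]]·[k, ln C]ᵀ = [15.2766, 10.0340]ᵀ.
Δ = 13.1032·6 − (7.7142)² = 19.1098; k = (15.2766·6 − 7.7142·10.0340)/19.1098 = 0.74594, ln C = (13.1032·10.0340 − 7.7142·15.2766)/19.1098 = 0.71328.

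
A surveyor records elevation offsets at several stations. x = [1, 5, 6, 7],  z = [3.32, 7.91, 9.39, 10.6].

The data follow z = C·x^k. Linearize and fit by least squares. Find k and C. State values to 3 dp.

k = 0.581, C = 3.289

Taking logs, ln z = k·ln x + ln C, so regress ln z on ln x.
Σln x = 5.3471, Σ(ln x)² = 9.5873, Σln z = 7.8686, Σln x·ln z = 11.9354.
Equations: 9.5873·k + 5.3471·ln C = 11.9354;  5.3471·k + 4·ln C = 7.8686.
Slope k = (n·Σln x·ln z − Σln x·Σln z)/(n·Σ(ln x)² − (Σln x)²) = (4·11.9354 − 5.3471·7.8686)/9.7575 = 0.58084; ln C = (Σln z − k·Σln x)/n = 1.19069, so C = exp(1.19069) = 3.28936.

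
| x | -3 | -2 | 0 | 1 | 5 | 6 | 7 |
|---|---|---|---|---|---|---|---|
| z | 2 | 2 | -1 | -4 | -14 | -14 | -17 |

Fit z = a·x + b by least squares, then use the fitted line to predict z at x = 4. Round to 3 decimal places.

ẑ = -10.634

The normal equations are: 124·a + 14·b = -287;  14·a + 7·b = -46.
Δ = 124·7 − 14² = 672.
a = ((-287)·7 − 14·(-46))/672 = -65/32; b = (124·(-46) − 14·(-287))/672 = -281/112.
At x = 4: ẑ = (-65/32)·(4) + (-281/112)·(1) = -1191/112.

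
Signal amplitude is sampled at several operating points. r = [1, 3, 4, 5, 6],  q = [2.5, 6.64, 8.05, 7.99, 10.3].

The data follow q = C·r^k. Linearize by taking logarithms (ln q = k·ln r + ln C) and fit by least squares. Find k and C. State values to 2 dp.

Let Y = ln q. Fitting Y = k·ln r + ln C by least squares:
Σln r = 5.8861, Σ(ln r)² = 8.9295, Σln q = 9.3054, Σln r·ln q = 12.4945.
Equations: 8.9295·k + 5.8861·ln C = 12.4945;  5.8861·k + 5·ln C = 9.3054.
Δ = 8.9295·5 − (5.8861)² = 10.0010; k = (12.4945·5 − 5.8861·9.3054)/10.0010 = 0.76991, ln C = (8.9295·9.3054 − 5.8861·12.4945)/10.0010 = 0.95472, so C = exp(0.95472) = 2.59795.

k = 0.77, C = 2.60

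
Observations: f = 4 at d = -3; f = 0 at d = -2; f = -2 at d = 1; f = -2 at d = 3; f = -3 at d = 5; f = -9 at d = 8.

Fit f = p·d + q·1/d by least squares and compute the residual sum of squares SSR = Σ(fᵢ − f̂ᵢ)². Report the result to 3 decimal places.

With design matrix A, AᵀA = [[112, 6]; [6, 22001/14400]] and Aᵀf = [-107, -229/40]ᵀ.
det = 112·(22001/14400) − 6² = 121607/900.
p = ((-107)·(22001/14400) − 6·(-229/40))/(121607/900) = -1859467/1945712; q = (112·(-229/40) − 6·(-107))/(121607/900) = 720/121607.
Residuals: 2208287/1945712, -1856587/972856, -2043477/1945712, 1683137/1945712, 3457895/1945712, -329639/243214; SSR = 22914151/1945712.

SSR = 11.777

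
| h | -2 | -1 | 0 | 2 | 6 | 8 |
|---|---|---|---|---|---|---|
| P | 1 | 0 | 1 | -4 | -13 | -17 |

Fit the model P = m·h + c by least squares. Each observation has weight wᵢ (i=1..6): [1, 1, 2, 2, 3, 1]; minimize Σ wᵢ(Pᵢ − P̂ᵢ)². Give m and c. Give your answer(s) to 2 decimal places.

Setting ∂/∂m … = 0 gives: 185·m + 27·c = -388;  27·m + 10·c = -61.
det = 185·10 − 27² = 1121.
m = ((-388)·10 − 27·(-61))/1121 = -2233/1121; c = (185·(-61) − 27·(-388))/1121 = -809/1121.

m = -1.99, c = -0.72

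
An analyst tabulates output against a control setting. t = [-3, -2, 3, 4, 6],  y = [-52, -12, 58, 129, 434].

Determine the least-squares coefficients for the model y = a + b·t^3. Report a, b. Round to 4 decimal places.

The normal equations are: 5·a + 272·b = 557;  272·a + 52274·b = 105066.
Eliminating b: 52274·(row 1) − 272·(row 2) gives 187386·a = 52274·557 − 272·105066 = 538666, so a = 269333/93693.
Then b = (105066 − 272·(269333/93693))/52274 = 186913/93693.

a = 2.8746, b = 1.9950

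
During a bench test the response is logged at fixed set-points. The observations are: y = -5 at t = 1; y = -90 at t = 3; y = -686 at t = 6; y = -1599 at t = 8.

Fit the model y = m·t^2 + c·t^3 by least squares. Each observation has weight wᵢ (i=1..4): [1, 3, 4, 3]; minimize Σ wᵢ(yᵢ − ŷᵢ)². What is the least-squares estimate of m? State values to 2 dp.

m = -1.20

The normal equations are: 17716·m + 130138·c = -408227;  130138·m + 975244·c = -3056063.
det = 17716·975244 − 130138² = 341523660.
m = ((-408227)·975244 − 130138·(-3056063))/341523660 = -68500949/56920610; c = (17716·(-3056063) − 130138·(-408227))/341523660 = -169227797/56920610.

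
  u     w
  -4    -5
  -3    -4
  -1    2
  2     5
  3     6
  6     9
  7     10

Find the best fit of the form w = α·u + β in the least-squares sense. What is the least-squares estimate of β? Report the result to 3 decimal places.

β = 1.344

Setting ∂/∂α … = 0 gives: 124·α + 10·β = 182;  10·α + 7·β = 23.
Δ = 124·7 − 10² = 768.
α = (182·7 − 10·23)/768 = 87/64; β = (124·23 − 10·182)/768 = 43/32.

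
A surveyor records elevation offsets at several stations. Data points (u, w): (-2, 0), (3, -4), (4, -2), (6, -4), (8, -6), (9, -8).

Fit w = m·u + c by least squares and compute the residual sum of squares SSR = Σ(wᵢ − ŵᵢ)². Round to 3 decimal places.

Normal-equation sums: Σu·u = 210, Σu = 28, Σ1 = 6.
Moment sums: Σu·w = -164, Σw = -24.
MᵀM·[m, c]ᵀ = Mᵀw becomes [[210, 28]; [28, 6]]·[m, c]ᵀ = [-164, -24]ᵀ.
Eliminating c: 6·(row 1) − 28·(row 2) gives 476·m = 6·(-164) − 28·(-24) = -312, so m = -78/119.
Then c = ((-24) − 28·(-78/119))/6 = -16/17.
Residuals: -44/119, -130/119, 186/119, 104/119, 22/119, -138/119; SSR = 704/119.

SSR = 5.916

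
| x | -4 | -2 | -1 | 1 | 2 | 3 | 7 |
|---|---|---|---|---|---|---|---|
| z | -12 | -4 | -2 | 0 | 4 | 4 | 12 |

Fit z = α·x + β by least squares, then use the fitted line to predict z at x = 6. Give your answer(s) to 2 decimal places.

ẑ = 10.74

From the data, Σx·x = 84, Σx = 6, Σ1 = 7.
And Σx·z = 162, Σz = 2.
MᵀM·[α, β]ᵀ = Mᵀz becomes [[84, 6]; [6, 7]]·[α, β]ᵀ = [162, 2]ᵀ.
det = 84·7 − 6² = 552.
α = (162·7 − 6·2)/552 = 187/92; β = (84·2 − 6·162)/552 = -67/46.
At x = 6: ẑ = (187/92)·(6) + (-67/46)·(1) = 247/23.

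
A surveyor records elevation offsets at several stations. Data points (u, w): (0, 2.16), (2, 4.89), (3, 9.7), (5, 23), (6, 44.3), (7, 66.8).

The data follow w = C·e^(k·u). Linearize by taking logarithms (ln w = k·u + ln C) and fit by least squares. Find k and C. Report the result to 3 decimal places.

k = 0.500, C = 2.032

Linearized form: ln w = k·u + ln C. From the 6 transformed points,
XᵀX = [[123.0000, 23.0000]; [23.0000, 6]], rhs = [77.8261, 15.7576]ᵀ  (here Σu = 23.0000, Σ(u)² = 123.0000, Σln w = 15.7576, Σu·ln w = 77.8261).
Slope k = (n·Σu·ln w − Σu·Σln w)/(n·Σ(u)² − (Σu)²) = (6·77.8261 − 23.0000·15.7576)/209.0000 = 0.50015; ln C = (Σln w − k·Σu)/n = 0.70903, so C = exp(0.70903) = 2.03201.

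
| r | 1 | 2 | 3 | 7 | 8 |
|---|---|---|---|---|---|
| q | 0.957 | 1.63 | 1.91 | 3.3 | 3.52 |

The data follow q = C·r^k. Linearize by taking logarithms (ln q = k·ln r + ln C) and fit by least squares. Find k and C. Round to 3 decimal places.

k = 0.616, C = 0.992

Let Y = ln q. Fitting Y = k·ln r + ln C by least squares:
AᵀA = [[9.7980, 5.8171]; [5.8171, 5]], rhs = [5.9897, 3.5441]ᵀ  (here Σln r = 5.8171, Σ(ln r)² = 9.7980, Σln q = 3.5441, Σln r·ln q = 5.9897).
Δ = 9.7980·5 − (5.8171)² = 15.1514; k = (5.9897·5 − 5.8171·3.5441)/15.1514 = 0.61593, ln C = (9.7980·3.5441 − 5.8171·5.9897)/15.1514 = -0.00776, so C = exp(-0.00776) = 0.99227.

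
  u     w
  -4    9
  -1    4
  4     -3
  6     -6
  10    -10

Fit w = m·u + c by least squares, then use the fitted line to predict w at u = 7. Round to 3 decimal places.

Entries of XᵀX: Σu·u = 169, Σu = 15, Σ1 = 5.
Moment sums: Σu·w = -188, Σw = -6.
det = 169·5 − 15² = 620.
m = ((-188)·5 − 15·(-6))/620 = -85/62; c = (169·(-6) − 15·(-188))/620 = 903/310.
At u = 7: ŵ = (-85/62)·(7) + (903/310)·(1) = -1036/155.

ŵ = -6.684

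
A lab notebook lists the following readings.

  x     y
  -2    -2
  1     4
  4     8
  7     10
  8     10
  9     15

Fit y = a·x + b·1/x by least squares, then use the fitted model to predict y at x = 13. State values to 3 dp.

Normal-equation sums: Σx·x = 215, Σx·1/x = 6, Σ1/x·1/x = 345685/254016.
Moment sums: Σx·y = 325, Σ1/x·y = 953/84.
So AᵀA·[a, b]ᵀ = Aᵀy: [[215, 6]; [6, 345685/254016]]·[a, b]ᵀ = [325, 953/84]ᵀ.
Δ = 215·(345685/254016) − 6² = 65177699/254016.
a = (325·(345685/254016) − 6·(953/84))/(65177699/254016) = 95056393/65177699; b = (215·(953/84) − 6·325)/(65177699/254016) = 124271280/65177699.
At x = 13: ŷ = (95056393/65177699)·(13) + (124271280/65177699)·(1/13) = 16188801697/847310087.

ŷ = 19.106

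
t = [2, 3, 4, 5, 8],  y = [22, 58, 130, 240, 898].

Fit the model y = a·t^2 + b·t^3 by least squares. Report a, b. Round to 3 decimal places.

Forming MᵀM = [[5074, 37192]; [37192, 282658]] and Mᵀy = [66162, 499838]ᵀ gives MᵀM·[a, b]ᵀ = Mᵀy.
det = 5074·282658 − 37192² = 50961828.
a = (66162·282658 − 37192·499838)/50961828 = 27810925/12740457; b = (5074·499838 − 37192·66162)/50961828 = 18870227/12740457.

a = 2.183, b = 1.481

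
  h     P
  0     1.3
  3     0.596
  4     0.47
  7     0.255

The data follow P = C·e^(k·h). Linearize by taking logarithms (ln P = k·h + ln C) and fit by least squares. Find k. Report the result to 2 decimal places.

Taking logs, ln P = k·h + ln C, so regress ln P on h.
Σh = 14.0000, Σ(h)² = 74.0000, Σln P = -2.3767, Σh·ln P = -14.1381.
Equations: 74.0000·k + 14.0000·ln C = -14.1381;  14.0000·k + 4·ln C = -2.3767.
Slope k = (n·Σh·ln P − Σh·Σln P)/(n·Σ(h)² − (Σh)²) = (4·-14.1381 − 14.0000·-2.3767)/100.0000 = -0.23279; ln C = (Σln P − k·Σh)/n = 0.22060.

k = -0.23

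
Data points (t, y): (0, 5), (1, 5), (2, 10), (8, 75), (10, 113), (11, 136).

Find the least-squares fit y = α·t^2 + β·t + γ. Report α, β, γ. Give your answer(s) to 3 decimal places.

α = 1.050, β = 0.386, γ = 4.537

From the data, Σt^2·t^2 = 28754, Σt^2·t = 2852, Σt^2 = 290, Σt·t = 290, Σt = 32, Σ1 = 6.
Moment sums: Σt^2·y = 32601, Σt·y = 3251, Σy = 344.
So MᵀM·[α, β, γ]ᵀ = Mᵀy: [[28754, 2852, 290]; [2852, 290, 32]; [290, 32, 6]]·[α, β, γ]ᵀ = [32601, 3251, 344]ᵀ.
Solving the 3×3 system (Gaussian elimination) gives α = 17245/16428, β = 1586/4107, γ = 24843/5476.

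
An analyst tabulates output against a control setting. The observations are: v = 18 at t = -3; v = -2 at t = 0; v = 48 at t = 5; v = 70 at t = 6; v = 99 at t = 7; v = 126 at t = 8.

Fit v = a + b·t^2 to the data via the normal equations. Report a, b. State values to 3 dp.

With design matrix M, MᵀM = [[6, 183]; [183, 8499]] and Mᵀv = [359, 16797]ᵀ.
Δ = 6·8499 − 183² = 17505.
a = (359·8499 − 183·16797)/17505 = -1514/1167; b = (6·16797 − 183·359)/17505 = 2339/1167.

a = -1.297, b = 2.004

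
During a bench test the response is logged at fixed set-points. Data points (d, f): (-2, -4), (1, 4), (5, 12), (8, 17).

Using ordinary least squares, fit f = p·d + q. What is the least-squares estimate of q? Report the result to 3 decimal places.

From the data, Σd·d = 94, Σd = 12, Σ1 = 4.
Moment sums: Σd·f = 208, Σf = 29.
So XᵀX·[p, q]ᵀ = Xᵀf: [[94, 12]; [12, 4]]·[p, q]ᵀ = [208, 29]ᵀ.
Determinant 94·4 − 12² = 232.
p = (208·4 − 12·29)/232 = 121/58; q = (94·29 − 12·208)/232 = 115/116.

q = 0.991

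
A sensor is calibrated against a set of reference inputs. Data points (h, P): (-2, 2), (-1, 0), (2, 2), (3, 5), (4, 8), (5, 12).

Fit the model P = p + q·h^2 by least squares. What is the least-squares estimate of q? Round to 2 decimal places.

Forming XᵀX = [[6, 59]; [59, 995]] and XᵀP = [29, 489]ᵀ gives XᵀX·[p, q]ᵀ = XᵀP.
det = 6·995 − 59² = 2489.
p = (29·995 − 59·489)/2489 = 4/2489; q = (6·489 − 59·29)/2489 = 1223/2489.

q = 0.49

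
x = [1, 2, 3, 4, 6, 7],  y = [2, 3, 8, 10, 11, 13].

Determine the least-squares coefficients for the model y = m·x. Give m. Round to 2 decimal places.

m = 1.99

With design matrix A, AᵀA = [[115]] and Aᵀy = [229]ᵀ.
m = 229/115 = 1.9913.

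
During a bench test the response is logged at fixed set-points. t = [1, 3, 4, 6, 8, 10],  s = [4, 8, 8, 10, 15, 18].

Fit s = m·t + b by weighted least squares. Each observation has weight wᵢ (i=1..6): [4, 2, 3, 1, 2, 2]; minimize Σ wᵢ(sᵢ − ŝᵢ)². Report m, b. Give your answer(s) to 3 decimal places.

m = 1.531, b = 2.428

Sums needed: Σwᵢ·t·t = 434, Σwᵢ·t = 64, Σwᵢ·1 = 14.
Moment sums: Σwᵢ·t·s = 820, Σwᵢ·s = 132.
XᵀWX·[m, b]ᵀ = XᵀWs becomes [[434, 64]; [64, 14]]·[m, b]ᵀ = [820, 132]ᵀ.
Eliminating b: 14·(row 1) − 64·(row 2) gives 1980·m = 14·820 − 64·132 = 3032, so m = 758/495.
Then b = (132 − 64·(758/495))/14 = 1202/495.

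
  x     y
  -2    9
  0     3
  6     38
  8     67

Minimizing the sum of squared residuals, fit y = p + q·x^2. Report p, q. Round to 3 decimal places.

Sums needed: Σ1 = 4, Σx^2 = 104, Σx^2·x^2 = 5408.
For Aᵀy: Σy = 117, Σx^2·y = 5692.
AᵀA·[p, q]ᵀ = Aᵀy becomes [[4, 104]; [104, 5408]]·[p, q]ᵀ = [117, 5692]ᵀ.
Δ = 4·5408 − 104² = 10816.
p = (117·5408 − 104·5692)/10816 = 49/13; q = (4·5692 − 104·117)/10816 = 1325/1352.

p = 3.769, q = 0.980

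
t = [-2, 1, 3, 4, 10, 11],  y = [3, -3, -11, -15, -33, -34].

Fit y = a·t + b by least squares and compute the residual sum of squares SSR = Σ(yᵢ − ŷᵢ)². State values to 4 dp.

Entries of XᵀX: Σt·t = 251, Σt = 27, Σ1 = 6.
Moment sums: Σt·y = -806, Σy = -93.
Eliminating b: 6·(row 1) − 27·(row 2) gives 777·a = 6·(-806) − 27·(-93) = -2325, so a = -775/259.
Then b = ((-93) − 27·(-775/259))/6 = -527/259.
Residuals: -246/259, 75/37, 3/259, -258/259, -270/259, 246/259; SSR = 2070/259.

SSR = 7.9923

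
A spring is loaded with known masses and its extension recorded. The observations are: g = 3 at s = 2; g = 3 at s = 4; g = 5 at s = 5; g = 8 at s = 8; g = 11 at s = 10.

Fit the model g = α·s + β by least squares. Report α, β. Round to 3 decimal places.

α = 1.054, β = -0.113

XᵀX·[α, β]ᵀ = Xᵀg reads: 209·α + 29·β = 217;  29·α + 5·β = 30.
(Σs·s = 209, Σs = 29, Σ1 = 5, Σs·g = 217, Σg = 30.)
Eliminating β: 5·(row 1) − 29·(row 2) gives 204·α = 5·217 − 29·30 = 215, so α = 215/204.
Then β = (30 − 29·(215/204))/5 = -23/204.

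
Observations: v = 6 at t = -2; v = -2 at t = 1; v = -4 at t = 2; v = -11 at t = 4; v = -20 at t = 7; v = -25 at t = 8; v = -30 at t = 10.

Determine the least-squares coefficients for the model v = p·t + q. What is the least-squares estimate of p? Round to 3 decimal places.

Sums needed: Σt·t = 238, Σt = 30, Σ1 = 7.
And Σt·v = -706, Σv = -86.
Normal equations: [[238, 30]; [30, 7]]·[p, q]ᵀ = [-706, -86]ᵀ.
det = 238·7 − 30² = 766.
p = ((-706)·7 − 30·(-86))/766 = -1181/383; q = (238·(-86) − 30·(-706))/766 = 356/383.

p = -3.084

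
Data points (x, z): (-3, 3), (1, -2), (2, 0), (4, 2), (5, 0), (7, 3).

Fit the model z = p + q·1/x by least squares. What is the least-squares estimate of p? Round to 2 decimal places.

Compute the Gram sums: Σ1 = 6, Σ1/x = 739/420, Σ1/x·1/x = 261781/176400.
Moment sums: Σz = 6, Σ1/x·z = -29/14.
Determinant 6·(261781/176400) − (739/420)² = 204913/35280.
p = (6·(261781/176400) − (739/420)·(-29/14))/(204913/35280) = 2213616/1024565; q = (6·(-29/14) − (739/420)·6)/(204913/35280) = -810936/204913.

p = 2.16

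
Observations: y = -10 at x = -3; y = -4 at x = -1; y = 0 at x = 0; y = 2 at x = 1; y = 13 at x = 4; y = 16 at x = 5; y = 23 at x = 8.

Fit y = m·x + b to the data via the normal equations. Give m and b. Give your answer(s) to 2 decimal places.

Setting ∂/∂m … = 0 gives: 116·m + 14·b = 352;  14·m + 7·b = 40.
(Σx·x = 116, Σx = 14, Σ1 = 7, Σx·y = 352, Σy = 40.)
Δ = 116·7 − 14² = 616.
m = (352·7 − 14·40)/616 = 34/11; b = (116·40 − 14·352)/616 = -36/77.

m = 3.09, b = -0.47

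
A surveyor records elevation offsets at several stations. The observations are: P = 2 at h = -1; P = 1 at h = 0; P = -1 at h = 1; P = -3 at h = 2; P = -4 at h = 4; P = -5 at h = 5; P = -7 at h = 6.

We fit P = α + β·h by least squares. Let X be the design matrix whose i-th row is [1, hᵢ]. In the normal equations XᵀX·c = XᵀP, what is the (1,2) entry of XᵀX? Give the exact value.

Row 1 ↔ basis 1, column 2 ↔ basis h, so (XᵀX)_{1,2} = Σᵢ h = (1)·(-1) + (1)·(0) + (1)·(1) + (1)·(2) + (1)·(4) + (1)·(5) + (1)·(6) = 17.

17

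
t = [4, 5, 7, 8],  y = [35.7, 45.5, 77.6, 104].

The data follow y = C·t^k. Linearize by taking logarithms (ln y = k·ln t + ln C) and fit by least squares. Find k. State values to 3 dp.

k = 1.537

Let Y = ln y. Fitting Y = k·ln t + ln C by least squares:
Σln t = 7.0211, Σ(ln t)² = 12.6227, Σln y = 16.3888, Σln t·ln y = 29.2261.
Equations: 12.6227·k + 7.0211·ln C = 29.2261;  7.0211·k + 4·ln C = 16.3888.
Slope k = (n·Σln t·ln y − Σln t·Σln y)/(n·Σ(ln t)² − (Σln t)²) = (4·29.2261 − 7.0211·16.3888)/1.1954 = 1.53680; ln C = (Σln y − k·Σln t)/n = 1.39971.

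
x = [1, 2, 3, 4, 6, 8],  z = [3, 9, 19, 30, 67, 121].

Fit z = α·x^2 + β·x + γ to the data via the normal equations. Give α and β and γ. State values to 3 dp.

α = 1.935, β = -0.703, γ = 2.393

From the data, Σx^2·x^2 = 5746, Σx^2·x = 828, Σx^2 = 130, Σx·x = 130, Σx = 24, Σ1 = 6.
For Mᵀz: Σx^2·z = 10846, Σx·z = 1568, Σz = 249.
MᵀM·[α, β, γ]ᵀ = Mᵀz becomes [[5746, 828, 130]; [828, 130, 24]; [130, 24, 6]]·[α, β, γ]ᵀ = [10846, 1568, 249]ᵀ.
Inverting the 3×3 Gram matrix, [α, β, γ]ᵀ = [13737/7100, -2497/3550, 16991/7100]ᵀ.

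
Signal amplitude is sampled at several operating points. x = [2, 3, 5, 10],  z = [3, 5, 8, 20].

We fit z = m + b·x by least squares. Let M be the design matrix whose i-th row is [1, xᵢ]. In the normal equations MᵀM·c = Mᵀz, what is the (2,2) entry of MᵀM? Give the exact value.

138

Row 2 ↔ basis x, column 2 ↔ basis x, so (MᵀM)_{2,2} = Σᵢ (x)·(x) = (2)·(2) + (3)·(3) + (5)·(5) + (10)·(10) = 138.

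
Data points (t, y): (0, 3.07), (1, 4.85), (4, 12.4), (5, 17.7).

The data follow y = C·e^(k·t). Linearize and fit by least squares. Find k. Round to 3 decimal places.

k = 0.340

Linearized form: ln y = k·t + ln C. From the 4 transformed points,
AᵀA = [[42.0000, 10.0000]; [10.0000, 4]], rhs = [26.0176, 8.0919]ᵀ  (here Σt = 10.0000, Σ(t)² = 42.0000, Σln y = 8.0919, Σt·ln y = 26.0176).
Slope k = (n·Σt·ln y − Σt·Σln y)/(n·Σ(t)² − (Σt)²) = (4·26.0176 − 10.0000·8.0919)/68.0000 = 0.34046; ln C = (Σln y − k·Σt)/n = 1.17183.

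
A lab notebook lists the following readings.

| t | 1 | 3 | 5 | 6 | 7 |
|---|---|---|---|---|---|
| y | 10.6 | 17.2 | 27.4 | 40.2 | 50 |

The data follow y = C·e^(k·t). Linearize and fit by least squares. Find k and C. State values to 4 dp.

k = 0.2611, C = 7.9686

With ln yᵢ as the transformed response and tᵢ as the regressor:
Σt = 22.0000, Σ(t)² = 120.0000, Σln y = 16.1222, Σt·ln y = 76.9957.
Equations: 120.0000·k + 22.0000·ln C = 76.9957;  22.0000·k + 5·ln C = 16.1222.
Δ = 120.0000·5 − (22.0000)² = 116.0000; k = (76.9957·5 − 22.0000·16.1222)/116.0000 = 0.26112, ln C = (120.0000·16.1222 − 22.0000·76.9957)/116.0000 = 2.07551, so C = exp(2.07551) = 7.96860.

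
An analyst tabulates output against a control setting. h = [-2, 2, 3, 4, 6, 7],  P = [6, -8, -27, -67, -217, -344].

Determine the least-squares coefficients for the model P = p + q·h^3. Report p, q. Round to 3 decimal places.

p = -1.192, q = -1.000

With design matrix X, XᵀX = [[6, 650]; [650, 169258]] and XᵀP = [-657, -169993]ᵀ.
Determinant 6·169258 − 650² = 593048.
p = ((-657)·169258 − 650·(-169993))/593048 = -88382/74131; q = (6·(-169993) − 650·(-657))/593048 = -148227/148262.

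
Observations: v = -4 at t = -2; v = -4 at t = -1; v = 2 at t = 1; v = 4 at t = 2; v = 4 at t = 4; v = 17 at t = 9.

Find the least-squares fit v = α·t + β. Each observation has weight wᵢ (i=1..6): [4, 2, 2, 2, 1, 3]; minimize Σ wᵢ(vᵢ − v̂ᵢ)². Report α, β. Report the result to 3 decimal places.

α = 1.924, β = -0.640

Forming MᵀWM = [[287, 27]; [27, 14]] and MᵀWv = [535, 43]ᵀ gives MᵀWM·[α, β]ᵀ = MᵀWv.
Determinant 287·14 − 27² = 3289.
α = (535·14 − 27·43)/3289 = 6329/3289; β = (287·43 − 27·535)/3289 = -2104/3289.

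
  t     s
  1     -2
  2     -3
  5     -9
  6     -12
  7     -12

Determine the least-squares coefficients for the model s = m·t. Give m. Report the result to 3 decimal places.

The normal system AᵀA·[m]ᵀ = Aᵀs is [[115]]·[m]ᵀ = [-209]ᵀ.
m = (-209)/115 = -1.81739.

m = -1.817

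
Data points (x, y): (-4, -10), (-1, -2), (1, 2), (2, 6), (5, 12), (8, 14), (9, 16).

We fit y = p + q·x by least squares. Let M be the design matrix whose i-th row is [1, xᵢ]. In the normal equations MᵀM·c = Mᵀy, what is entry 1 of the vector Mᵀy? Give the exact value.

38

Entry 1 ↔ basis 1, so (Mᵀy)_{1} = Σᵢ yᵢ = (1)·(-10) + (1)·(-2) + (1)·(2) + (1)·(6) + (1)·(12) + (1)·(14) + (1)·(16) = 38.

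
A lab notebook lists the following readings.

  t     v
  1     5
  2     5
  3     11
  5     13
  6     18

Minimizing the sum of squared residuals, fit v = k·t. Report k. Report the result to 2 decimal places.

With design matrix A, AᵀA = [[75]] and Aᵀv = [221]ᵀ.
k = 221/75 = 2.94667.

k = 2.95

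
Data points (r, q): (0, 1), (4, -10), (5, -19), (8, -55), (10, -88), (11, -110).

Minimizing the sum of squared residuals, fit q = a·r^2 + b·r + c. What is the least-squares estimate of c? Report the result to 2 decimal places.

With design matrix M, MᵀM = [[29618, 3032, 326]; [3032, 326, 38]; [326, 38, 6]] and Mᵀq = [-26265, -2665, -281]ᵀ.
Row-reducing yields a = -61520/60141, b = 73424/60141, c = 40643/40094.

c = 1.01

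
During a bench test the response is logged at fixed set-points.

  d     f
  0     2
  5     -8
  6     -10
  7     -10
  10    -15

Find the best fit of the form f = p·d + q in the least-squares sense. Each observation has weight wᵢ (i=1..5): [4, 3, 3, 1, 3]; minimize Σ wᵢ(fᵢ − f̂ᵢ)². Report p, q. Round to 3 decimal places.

AᵀWA·[p, q]ᵀ = AᵀWf reads: 532·p + 70·q = -820;  70·p + 14·q = -101.
(Σwᵢ·d·d = 532, Σwᵢ·d = 70, Σwᵢ·1 = 14, Σwᵢ·d·f = -820, Σwᵢ·f = -101.)
Eliminating q: 14·(row 1) − 70·(row 2) gives 2548·p = 14·(-820) − 70·(-101) = -4410, so p = -45/26.
Then q = ((-101) − 70·(-45/26))/14 = 131/91.

p = -1.731, q = 1.440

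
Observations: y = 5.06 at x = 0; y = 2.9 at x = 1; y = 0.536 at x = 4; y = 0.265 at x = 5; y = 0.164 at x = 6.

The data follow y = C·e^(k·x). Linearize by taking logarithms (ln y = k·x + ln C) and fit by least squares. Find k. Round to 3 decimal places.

With ln yᵢ as the transformed response and xᵢ as the regressor:
Σx = 16.0000, Σ(x)² = 78.0000, Σln y = -1.0735, Σx·ln y = -18.9172.
Equations: 78.0000·k + 16.0000·ln C = -18.9172;  16.0000·k + 5·ln C = -1.0735.
Solving (det = 134.0000): k = -0.57769, ln C = 1.63393.

k = -0.578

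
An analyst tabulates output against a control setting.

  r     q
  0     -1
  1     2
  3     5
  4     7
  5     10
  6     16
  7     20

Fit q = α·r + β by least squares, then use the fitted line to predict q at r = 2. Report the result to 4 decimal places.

q̂ = 3.5652

From the data, Σr·r = 136, Σr = 26, Σ1 = 7.
And Σr·q = 331, Σq = 59.
Eliminating β: 7·(row 1) − 26·(row 2) gives 276·α = 7·331 − 26·59 = 783, so α = 261/92.
Then β = (59 − 26·(261/92))/7 = -97/46.
At r = 2: q̂ = (261/92)·(2) + (-97/46)·(1) = 82/23.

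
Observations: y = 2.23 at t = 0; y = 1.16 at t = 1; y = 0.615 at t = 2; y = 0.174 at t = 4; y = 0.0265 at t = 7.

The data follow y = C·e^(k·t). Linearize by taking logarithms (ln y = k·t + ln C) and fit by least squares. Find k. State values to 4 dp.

Linearized form: ln y = k·t + ln C. From the 5 transformed points,
Σt = 14.0000, Σ(t)² = 70.0000, Σln y = -4.9150, Σt·ln y = -33.2329.
Equations: 70.0000·k + 14.0000·ln C = -33.2329;  14.0000·k + 5·ln C = -4.9150.
Δ = 70.0000·5 − (14.0000)² = 154.0000; k = (-33.2329·5 − 14.0000·-4.9150)/154.0000 = -0.63217, ln C = (70.0000·-4.9150 − 14.0000·-33.2329)/154.0000 = 0.78707.

k = -0.6322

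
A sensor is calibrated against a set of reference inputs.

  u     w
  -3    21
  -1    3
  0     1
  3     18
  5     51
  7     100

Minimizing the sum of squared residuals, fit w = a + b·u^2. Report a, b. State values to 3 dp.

The normal system MᵀM·[a, b]ᵀ = Mᵀw is [[6, 93]; [93, 3189]]·[a, b]ᵀ = [194, 6529]ᵀ.
Eliminating b: 3189·(row 1) − 93·(row 2) gives 10485·a = 3189·194 − 93·6529 = 11469, so a = 3823/3495.
Then b = (6529 − 93·(3823/3495))/3189 = 2348/1165.

a = 1.094, b = 2.015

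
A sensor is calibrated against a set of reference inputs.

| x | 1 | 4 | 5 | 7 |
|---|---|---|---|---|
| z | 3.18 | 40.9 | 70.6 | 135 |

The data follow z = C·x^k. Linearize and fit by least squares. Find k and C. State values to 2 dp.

Linearized form: ln z = k·ln x + ln C. From the 4 transformed points,
AᵀA = [[8.2987, 4.9416]; [4.9416, 4]], rhs = [21.5414, 14.0303]ᵀ  (here Σln x = 4.9416, Σ(ln x)² = 8.2987, Σln z = 14.0303, Σln x·ln z = 21.5414).
Solving (det = 8.7748): k = 1.91829, ln C = 1.13771, so C = exp(1.13771) = 3.11961.

k = 1.92, C = 3.12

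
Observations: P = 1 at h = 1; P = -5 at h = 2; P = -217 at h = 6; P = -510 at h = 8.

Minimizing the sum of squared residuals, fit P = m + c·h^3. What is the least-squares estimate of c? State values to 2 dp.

c = -1.00

Normal-equation sums: Σ1 = 4, Σh^3 = 737, Σh^3·h^3 = 308865.
For MᵀP: ΣP = -731, Σh^3·P = -308031.
MᵀM·[m, c]ᵀ = MᵀP becomes [[4, 737]; [737, 308865]]·[m, c]ᵀ = [-731, -308031]ᵀ.
det = 4·308865 − 737² = 692291.
m = ((-731)·308865 − 737·(-308031))/692291 = 1238532/692291; c = (4·(-308031) − 737·(-731))/692291 = -693377/692291.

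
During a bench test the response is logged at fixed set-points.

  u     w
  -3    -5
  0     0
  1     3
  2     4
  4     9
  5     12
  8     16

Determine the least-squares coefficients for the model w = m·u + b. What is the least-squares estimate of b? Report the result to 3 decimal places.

b = 0.719

From the data, Σu·u = 119, Σu = 17, Σ1 = 7.
And Σu·w = 250, Σw = 39.
XᵀX·[m, b]ᵀ = Xᵀw becomes [[119, 17]; [17, 7]]·[m, b]ᵀ = [250, 39]ᵀ.
Δ = 119·7 − 17² = 544.
m = (250·7 − 17·39)/544 = 1087/544; b = (119·39 − 17·250)/544 = 23/32.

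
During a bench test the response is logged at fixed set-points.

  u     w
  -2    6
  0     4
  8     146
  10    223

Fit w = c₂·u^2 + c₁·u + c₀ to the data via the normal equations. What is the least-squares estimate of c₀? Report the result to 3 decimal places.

c₀ = 3.077

Setting ∂/∂c₂ … = 0 gives: 14112·c₂ + 1504·c₁ + 168·c₀ = 31668;  1504·c₂ + 168·c₁ + 16·c₀ = 3386;  168·c₂ + 16·c₁ + 4·c₀ = 379.
(Σu^2·u^2 = 14112, Σu^2·u = 1504, Σu^2 = 168, Σu·u = 168, Σu = 16, Σ1 = 4, Σu^2·w = 31668, Σu·w = 3386, Σw = 379.)
Inverting the 3×3 Gram matrix, [c₂, c₁, c₀]ᵀ = [79/40, 567/260, 40/13]ᵀ.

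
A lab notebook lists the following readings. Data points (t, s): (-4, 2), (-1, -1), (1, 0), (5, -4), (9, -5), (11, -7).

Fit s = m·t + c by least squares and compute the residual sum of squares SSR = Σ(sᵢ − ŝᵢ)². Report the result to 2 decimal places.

SSR = 3.20

Sums needed: Σt·t = 245, Σt = 21, Σ1 = 6.
Right-hand side: Σt·s = -149, Σs = -15.
MᵀM·[m, c]ᵀ = Mᵀs becomes [[245, 21]; [21, 6]]·[m, c]ᵀ = [-149, -15]ᵀ.
det = 245·6 − 21² = 1029.
m = ((-149)·6 − 21·(-15))/1029 = -193/343; c = (245·(-15) − 21·(-149))/1029 = -26/49.
Residuals: 96/343, -354/343, 375/343, -225/343, 204/343, -96/343; SSR = 1098/343.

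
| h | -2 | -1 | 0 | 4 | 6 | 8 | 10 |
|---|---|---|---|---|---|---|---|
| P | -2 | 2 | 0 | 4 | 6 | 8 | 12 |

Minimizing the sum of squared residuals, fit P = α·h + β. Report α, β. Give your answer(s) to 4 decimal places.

α = 0.9935, β = 0.7375

Setting ∂/∂α … = 0 gives: 221·α + 25·β = 238;  25·α + 7·β = 30.
(Σh·h = 221, Σh = 25, Σ1 = 7, Σh·P = 238, ΣP = 30.)
Δ = 221·7 − 25² = 922.
α = (238·7 − 25·30)/922 = 458/461; β = (221·30 − 25·238)/922 = 340/461.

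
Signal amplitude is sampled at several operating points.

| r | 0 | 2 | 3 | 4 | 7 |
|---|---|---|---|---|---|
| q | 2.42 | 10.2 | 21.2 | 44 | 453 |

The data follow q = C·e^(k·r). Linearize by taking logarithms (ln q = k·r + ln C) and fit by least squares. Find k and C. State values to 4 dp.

k = 0.7478, C = 2.3140

With ln qᵢ as the transformed response and rᵢ as the regressor:
Σr = 16.0000, Σ(r)² = 78.0000, Σln q = 16.1602, Σr·ln q = 71.7548.
Normal system: [[78.0000, 16.0000]; [16.0000, 5]]·[k, ln C]ᵀ = [71.7548, 16.1602]ᵀ.
Slope k = (n·Σr·ln q − Σr·Σln q)/(n·Σ(r)² − (Σr)²) = (5·71.7548 − 16.0000·16.1602)/134.0000 = 0.74784; ln C = (Σln q − k·Σr)/n = 0.83897, so C = exp(0.83897) = 2.31398.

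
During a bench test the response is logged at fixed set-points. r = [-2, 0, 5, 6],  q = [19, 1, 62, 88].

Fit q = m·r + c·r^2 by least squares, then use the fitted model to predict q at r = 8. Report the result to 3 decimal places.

From the data, Σr·r = 65, Σr·r^2 = 333, Σr^2·r^2 = 1937.
Moment sums: Σr·q = 800, Σr^2·q = 4794.
AᵀA·[m, c]ᵀ = Aᵀq becomes [[65, 333]; [333, 1937]]·[m, c]ᵀ = [800, 4794]ᵀ.
Determinant 65·1937 − 333² = 15016.
m = (800·1937 − 333·4794)/15016 = -23401/7508; c = (65·4794 − 333·800)/15016 = 22605/7508.
At r = 8: q̂ = (-23401/7508)·(8) + (22605/7508)·(64) = 314878/1877.

q̂ = 167.756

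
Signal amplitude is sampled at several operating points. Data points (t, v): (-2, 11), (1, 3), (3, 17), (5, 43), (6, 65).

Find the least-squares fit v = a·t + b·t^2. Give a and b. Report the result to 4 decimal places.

a = -0.8961, b = 1.9507

Sums needed: Σt·t = 75, Σt·t^2 = 361, Σt^2·t^2 = 2019.
And Σt·v = 637, Σt^2·v = 3615.
det = 75·2019 − 361² = 21104.
a = (637·2019 − 361·3615)/21104 = -1182/1319; b = (75·3615 − 361·637)/21104 = 2573/1319.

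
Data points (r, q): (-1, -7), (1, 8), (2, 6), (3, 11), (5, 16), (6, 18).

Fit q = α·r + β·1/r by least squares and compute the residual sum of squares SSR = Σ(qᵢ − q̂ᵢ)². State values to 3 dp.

Forming XᵀX = [[76, 6]; [6, 1093/450]] and Xᵀq = [248, 418/15]ᵀ gives XᵀX·[α, β]ᵀ = Xᵀq.
Δ = 76·(1093/450) − 6² = 33434/225.
α = (248·(1093/450) − 6·(418/15))/(33434/225) = 48956/16717; β = (76·(418/15) − 6·248)/(33434/225) = 70860/16717.
Residuals: 2797/16717, 13920/16717, -33040/16717, 13399/16717, 8520/16717, -4640/16717; SSR = 93730/16717.

SSR = 5.607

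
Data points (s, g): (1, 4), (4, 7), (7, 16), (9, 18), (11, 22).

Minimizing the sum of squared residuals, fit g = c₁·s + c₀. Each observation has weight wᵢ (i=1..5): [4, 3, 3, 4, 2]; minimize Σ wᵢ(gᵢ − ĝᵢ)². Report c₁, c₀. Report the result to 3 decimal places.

c₁ = 1.864, c₀ = 1.495

The normal equations are: 765·c₁ + 95·c₀ = 1568;  95·c₁ + 16·c₀ = 201.
Eliminating c₀: 16·(row 1) − 95·(row 2) gives 3215·c₁ = 16·1568 − 95·201 = 5993, so c₁ = 5993/3215.
Then c₀ = (201 − 95·(5993/3215))/16 = 961/643.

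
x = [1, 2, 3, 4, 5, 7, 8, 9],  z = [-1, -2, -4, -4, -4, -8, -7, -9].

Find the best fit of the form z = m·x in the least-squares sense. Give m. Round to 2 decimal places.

Sums needed: Σx·x = 249.
Right-hand side: Σx·z = -246.
Hence m = -246 / 249 ≈ -0.987952.

m = -0.99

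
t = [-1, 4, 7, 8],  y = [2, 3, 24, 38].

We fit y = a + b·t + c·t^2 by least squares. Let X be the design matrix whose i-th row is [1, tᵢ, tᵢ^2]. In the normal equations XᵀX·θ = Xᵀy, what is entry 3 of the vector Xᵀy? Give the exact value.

Entry 3 ↔ basis t^2, so (Xᵀy)_{3} = Σᵢ (t^2)·yᵢ = (1)·(2) + (16)·(3) + (49)·(24) + (64)·(38) = 3658.

3658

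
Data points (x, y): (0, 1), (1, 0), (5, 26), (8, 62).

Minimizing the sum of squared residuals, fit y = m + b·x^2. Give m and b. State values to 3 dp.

Entries of AᵀA: Σ1 = 4, Σx^2 = 90, Σx^2·x^2 = 4722.
For Aᵀy: Σy = 89, Σx^2·y = 4618.
Eliminating b: 4722·(row 1) − 90·(row 2) gives 10788·m = 4722·89 − 90·4618 = 4638, so m = 773/1798.
Then b = (4618 − 90·(773/1798))/4722 = 5231/5394.

m = 0.430, b = 0.970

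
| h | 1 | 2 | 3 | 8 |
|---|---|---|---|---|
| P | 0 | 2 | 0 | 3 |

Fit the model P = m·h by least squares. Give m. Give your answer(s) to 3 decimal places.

With design matrix X, XᵀX = [[78]] and XᵀP = [28]ᵀ.
m = 28/78 = 0.358974.

m = 0.359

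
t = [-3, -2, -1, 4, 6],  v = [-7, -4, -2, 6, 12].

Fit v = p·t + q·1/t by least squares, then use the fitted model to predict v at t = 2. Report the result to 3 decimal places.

v̂ = 3.917

Forming XᵀX = [[66, 5]; [5, 209/144]] and Xᵀv = [127, 59/6]ᵀ gives XᵀX·[p, q]ᵀ = Xᵀv.
Eliminating q: (209/144)·(row 1) − 5·(row 2) gives (1699/24)·p = (209/144)·127 − 5·(59/6) = 19463/144, so p = 19463/10194.
Then q = ((59/6) − 5·(19463/10194))/(209/144) = 336/1699.
At t = 2: v̂ = (19463/10194)·(2) + (336/1699)·(1/2) = 19967/5097.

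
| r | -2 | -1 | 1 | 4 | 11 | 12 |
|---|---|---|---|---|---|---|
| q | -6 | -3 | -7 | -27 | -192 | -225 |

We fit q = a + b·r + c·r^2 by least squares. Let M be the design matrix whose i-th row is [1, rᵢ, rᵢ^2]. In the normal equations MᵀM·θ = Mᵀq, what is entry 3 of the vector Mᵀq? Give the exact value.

-56098

Entry 3 ↔ basis r^2, so (Mᵀq)_{3} = Σᵢ (r^2)·qᵢ = (4)·(-6) + (1)·(-3) + (1)·(-7) + (16)·(-27) + (121)·(-192) + (144)·(-225) = -56098.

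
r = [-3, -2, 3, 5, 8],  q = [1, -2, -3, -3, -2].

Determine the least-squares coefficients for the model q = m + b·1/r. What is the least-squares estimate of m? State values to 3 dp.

Sums needed: Σ1 = 5, Σ1/r = -7/40, Σ1/r·1/r = 7601/14400.
Moment sums: Σq = -9, Σ1/r·q = -71/60.
Normal equations: [[5, -7/40]; [-7/40, 7601/14400]]·[m, b]ᵀ = [-9, -71/60]ᵀ.
Δ = 5·(7601/14400) − (-7/40)² = 9391/3600.
m = ((-9)·(7601/14400) − (-7/40)·(-71/60))/(9391/3600) = -71391/37564; b = (5·(-71/60) − (-7/40)·(-9))/(9391/3600) = -26970/9391.

m = -1.901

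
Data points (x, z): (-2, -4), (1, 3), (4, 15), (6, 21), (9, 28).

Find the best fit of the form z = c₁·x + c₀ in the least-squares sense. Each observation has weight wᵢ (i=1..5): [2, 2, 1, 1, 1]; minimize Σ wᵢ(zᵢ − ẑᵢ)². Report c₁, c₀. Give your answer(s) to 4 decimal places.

c₁ = 3.0421, c₀ = 1.4691

Entries of AᵀWA: Σwᵢ·x·x = 143, Σwᵢ·x = 17, Σwᵢ·1 = 7.
For AᵀWz: Σwᵢ·x·z = 460, Σwᵢ·z = 62.
Eliminating c₀: 7·(row 1) − 17·(row 2) gives 712·c₁ = 7·460 − 17·62 = 2166, so c₁ = 1083/356.
Then c₀ = (62 − 17·(1083/356))/7 = 523/356.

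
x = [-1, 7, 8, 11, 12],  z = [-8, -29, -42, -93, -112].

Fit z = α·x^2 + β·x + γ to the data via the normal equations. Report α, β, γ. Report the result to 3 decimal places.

AᵀA·[α, β, γ]ᵀ = Aᵀz reads: 41875·α + 3913·β + 379·γ = -31498;  3913·α + 379·β + 37·γ = -2898;  379·α + 37·β + 5·γ = -284.
Row-reducing yields α = -51937/48279, β = 181726/48279, γ = -2635/847.

α = -1.076, β = 3.764, γ = -3.111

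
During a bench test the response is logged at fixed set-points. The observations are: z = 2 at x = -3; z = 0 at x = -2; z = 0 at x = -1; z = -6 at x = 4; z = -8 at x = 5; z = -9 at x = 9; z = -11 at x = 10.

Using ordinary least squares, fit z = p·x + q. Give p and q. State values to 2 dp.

p = -0.96, q = -1.55

Entries of AᵀA: Σx·x = 236, Σx = 22, Σ1 = 7.
For Aᵀz: Σx·z = -261, Σz = -32.
det = 236·7 − 22² = 1168.
p = ((-261)·7 − 22·(-32))/1168 = -1123/1168; q = (236·(-32) − 22·(-261))/1168 = -905/584.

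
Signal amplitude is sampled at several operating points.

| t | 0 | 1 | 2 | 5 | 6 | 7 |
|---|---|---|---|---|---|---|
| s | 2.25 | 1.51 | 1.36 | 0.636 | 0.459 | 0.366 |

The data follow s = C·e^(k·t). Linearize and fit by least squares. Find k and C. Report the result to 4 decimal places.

Let Y = ln s. Fitting Y = k·t + ln C by least squares:
Σt = 21.0000, Σ(t)² = 115.0000, Σln s = -0.7059, Σt·ln s = -12.9438.
Normal system: [[115.0000, 21.0000]; [21.0000, 6]]·[k, ln C]ᵀ = [-12.9438, -0.7059]ᵀ.
Slope k = (n·Σt·ln s − Σt·Σln s)/(n·Σ(t)² − (Σt)²) = (6·-12.9438 − 21.0000·-0.7059)/249.0000 = -0.25237; ln C = (Σln s − k·Σt)/n = 0.76565, so C = exp(0.76565) = 2.15038.

k = -0.2524, C = 2.1504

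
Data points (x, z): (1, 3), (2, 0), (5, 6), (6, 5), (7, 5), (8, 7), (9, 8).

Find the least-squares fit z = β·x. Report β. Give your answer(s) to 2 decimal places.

Setting ∂/∂β … = 0 gives: 260·β = 226.
(Σx·x = 260, Σx·z = 226.)
β = 226/260 = 0.869231.

β = 0.87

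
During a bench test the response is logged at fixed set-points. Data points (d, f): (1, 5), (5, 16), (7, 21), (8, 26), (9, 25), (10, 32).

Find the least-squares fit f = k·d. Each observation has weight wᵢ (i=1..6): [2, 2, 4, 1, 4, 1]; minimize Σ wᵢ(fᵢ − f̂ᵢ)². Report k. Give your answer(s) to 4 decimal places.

k = 2.9701

Compute the Gram sums: Σwᵢ·d·d = 736.
And Σwᵢ·d·f = 2186.
AᵀWA·[k]ᵀ = AᵀWf becomes [[736]]·[k]ᵀ = [2186]ᵀ.
Hence k = 2186 / 736 ≈ 2.97011.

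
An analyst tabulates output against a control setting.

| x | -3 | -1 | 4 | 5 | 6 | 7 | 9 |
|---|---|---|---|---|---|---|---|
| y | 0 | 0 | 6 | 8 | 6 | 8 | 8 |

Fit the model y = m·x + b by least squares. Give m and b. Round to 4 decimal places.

The normal system AᵀA·[m, b]ᵀ = Aᵀy is [[217, 27]; [27, 7]]·[m, b]ᵀ = [228, 36]ᵀ.
det = 217·7 − 27² = 790.
m = (228·7 − 27·36)/790 = 312/395; b = (217·36 − 27·228)/790 = 828/395.

m = 0.7899, b = 2.0962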